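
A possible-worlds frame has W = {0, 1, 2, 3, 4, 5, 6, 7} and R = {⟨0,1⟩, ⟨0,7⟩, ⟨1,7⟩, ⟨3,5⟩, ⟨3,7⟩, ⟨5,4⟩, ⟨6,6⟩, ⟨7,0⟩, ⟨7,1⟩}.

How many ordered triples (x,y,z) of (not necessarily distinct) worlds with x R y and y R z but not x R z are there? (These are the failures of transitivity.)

8

Enumerating: (0,7,0), (1,7,0), (1,7,1), (3,5,4), (3,7,0), (3,7,1), (7,0,7), (7,1,7).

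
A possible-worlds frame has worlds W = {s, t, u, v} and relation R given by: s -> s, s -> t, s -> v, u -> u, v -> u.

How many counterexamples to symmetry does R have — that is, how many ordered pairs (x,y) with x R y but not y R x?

3

Enumerating: (s,t), (s,v), (v,u).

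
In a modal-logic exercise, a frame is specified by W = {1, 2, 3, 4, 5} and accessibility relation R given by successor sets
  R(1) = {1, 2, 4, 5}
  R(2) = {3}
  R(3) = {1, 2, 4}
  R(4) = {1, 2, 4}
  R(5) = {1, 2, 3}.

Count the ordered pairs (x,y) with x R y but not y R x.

Enumerating: (1,2), (3,1), (3,4), (4,2), (5,2), (5,3).

6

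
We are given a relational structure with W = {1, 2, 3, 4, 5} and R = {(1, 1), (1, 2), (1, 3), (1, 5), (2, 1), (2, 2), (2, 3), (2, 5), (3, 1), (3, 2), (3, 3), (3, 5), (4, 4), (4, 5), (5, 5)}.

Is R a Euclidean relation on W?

No

Euclidean: no — 1 R 5 and 1 R 2, but not 5 R 2.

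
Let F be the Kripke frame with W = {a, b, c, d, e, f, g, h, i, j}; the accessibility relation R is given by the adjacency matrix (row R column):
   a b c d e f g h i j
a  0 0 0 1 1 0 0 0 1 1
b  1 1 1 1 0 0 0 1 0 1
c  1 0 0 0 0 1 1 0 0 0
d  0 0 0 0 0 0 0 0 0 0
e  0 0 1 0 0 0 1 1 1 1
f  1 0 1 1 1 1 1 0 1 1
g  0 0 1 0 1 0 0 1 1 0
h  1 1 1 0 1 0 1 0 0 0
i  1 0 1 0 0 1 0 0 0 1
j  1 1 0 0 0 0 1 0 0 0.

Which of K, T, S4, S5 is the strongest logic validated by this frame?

K

Reflexive (axiom T): no — a is not related to itself.
Transitive (axiom 4): no — a R e and e R c, but not a R c.
Euclidean (axiom 5): no — a R d and a R e, but not d R e.
So F validates K; T would additionally require R to be reflexive. The strongest is K.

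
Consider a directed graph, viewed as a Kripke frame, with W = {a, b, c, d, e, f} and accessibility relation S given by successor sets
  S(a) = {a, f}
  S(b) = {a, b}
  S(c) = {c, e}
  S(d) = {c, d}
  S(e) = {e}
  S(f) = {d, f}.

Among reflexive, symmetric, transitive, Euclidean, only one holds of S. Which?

reflexive

Reflexive: yes — every world is S-related to itself.
Symmetric: no — a S f but not f S a.
Transitive: no — a S f and f S d, but not a S d.
Euclidean: no — a S f and a S a, but not f S a.
Only reflexive holds.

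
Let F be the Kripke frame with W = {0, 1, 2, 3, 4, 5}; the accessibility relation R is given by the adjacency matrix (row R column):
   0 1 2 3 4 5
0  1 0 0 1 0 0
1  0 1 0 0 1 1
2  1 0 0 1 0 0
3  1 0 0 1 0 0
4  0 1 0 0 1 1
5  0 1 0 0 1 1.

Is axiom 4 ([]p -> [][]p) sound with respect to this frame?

Yes

By correspondence theory, 4 is valid on a frame iff R is transitive.
Transitive: yes — every two-step R-path is closed by a direct edge.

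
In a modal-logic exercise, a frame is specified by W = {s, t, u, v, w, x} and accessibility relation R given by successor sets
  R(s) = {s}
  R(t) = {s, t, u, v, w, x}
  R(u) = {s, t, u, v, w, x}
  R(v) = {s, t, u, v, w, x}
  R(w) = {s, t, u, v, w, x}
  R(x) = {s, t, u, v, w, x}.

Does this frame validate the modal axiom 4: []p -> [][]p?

The schema 4 characterises exactly the transitive frames.
Transitive: yes — every two-step R-path is closed by a direct edge.

Yes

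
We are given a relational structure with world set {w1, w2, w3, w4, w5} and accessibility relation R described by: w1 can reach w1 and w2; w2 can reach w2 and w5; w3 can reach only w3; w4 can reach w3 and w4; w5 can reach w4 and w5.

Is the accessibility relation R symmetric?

No

Symmetric: no — w1 R w2 but not w2 R w1.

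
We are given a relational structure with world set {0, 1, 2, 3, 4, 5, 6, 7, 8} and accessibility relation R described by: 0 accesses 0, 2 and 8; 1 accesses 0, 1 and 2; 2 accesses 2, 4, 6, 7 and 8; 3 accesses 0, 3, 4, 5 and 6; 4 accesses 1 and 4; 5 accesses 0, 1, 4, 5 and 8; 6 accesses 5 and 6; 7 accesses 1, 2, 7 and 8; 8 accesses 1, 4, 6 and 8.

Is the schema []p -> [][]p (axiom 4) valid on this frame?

No

Axiom 4 corresponds to the accessibility relation being transitive.
Transitive: no — 0 R 2 and 2 R 4, but not 0 R 4.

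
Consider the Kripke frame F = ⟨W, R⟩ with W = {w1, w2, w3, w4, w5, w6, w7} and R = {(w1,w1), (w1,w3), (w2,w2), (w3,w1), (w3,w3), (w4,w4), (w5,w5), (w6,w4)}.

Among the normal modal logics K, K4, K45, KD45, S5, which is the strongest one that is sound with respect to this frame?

Transitive (axiom 4): yes — every two-step R-path is closed by a direct edge.
Euclidean (axiom 5): yes — any two successors of a common world are R-related.
Serial (axiom D): no — w7 has no R-successor.
Reflexive (axiom T): no — w6 is not related to itself.
So F validates K, K4, K45; KD45 would additionally require R to be serial. The strongest is K45.

K45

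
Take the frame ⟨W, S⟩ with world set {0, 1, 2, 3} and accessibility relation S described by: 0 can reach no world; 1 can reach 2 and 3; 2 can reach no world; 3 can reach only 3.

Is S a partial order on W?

Reflexive: no — 0 is not related to itself.
Transitive: yes — every two-step S-path is closed by a direct edge.
Antisymmetric: yes — no distinct pair is related both ways.
So S is not a partial order.

No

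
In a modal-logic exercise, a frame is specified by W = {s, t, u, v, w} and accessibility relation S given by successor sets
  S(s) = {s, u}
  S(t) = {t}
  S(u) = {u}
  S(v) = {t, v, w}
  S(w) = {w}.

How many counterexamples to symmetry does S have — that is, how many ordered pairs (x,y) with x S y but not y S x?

3

Enumerating: (s,u), (v,t), (v,w).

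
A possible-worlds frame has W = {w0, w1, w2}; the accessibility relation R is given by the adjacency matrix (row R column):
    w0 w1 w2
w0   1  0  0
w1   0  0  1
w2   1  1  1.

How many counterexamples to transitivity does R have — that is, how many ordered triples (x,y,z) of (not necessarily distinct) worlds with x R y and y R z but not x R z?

Enumerating: (w1,w2,w0), (w1,w2,w1).

2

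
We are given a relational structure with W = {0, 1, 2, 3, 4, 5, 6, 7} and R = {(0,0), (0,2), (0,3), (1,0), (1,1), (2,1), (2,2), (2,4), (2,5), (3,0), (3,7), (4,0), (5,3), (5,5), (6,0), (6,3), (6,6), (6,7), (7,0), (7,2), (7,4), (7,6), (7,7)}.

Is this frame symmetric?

No

Symmetric: no — 0 R 2 but not 2 R 0.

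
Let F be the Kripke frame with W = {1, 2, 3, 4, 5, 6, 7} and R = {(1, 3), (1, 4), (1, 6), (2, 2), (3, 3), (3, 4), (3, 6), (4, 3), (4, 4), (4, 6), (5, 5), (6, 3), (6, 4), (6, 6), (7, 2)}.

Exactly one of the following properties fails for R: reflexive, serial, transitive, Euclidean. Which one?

Reflexive: no — 1 is not related to itself.
Serial: yes — every world has a successor (e.g. 1 R 3).
Transitive: yes — every two-step R-path is closed by a direct edge.
Euclidean: yes — any two successors of a common world are R-related.
Only reflexive fails.

reflexive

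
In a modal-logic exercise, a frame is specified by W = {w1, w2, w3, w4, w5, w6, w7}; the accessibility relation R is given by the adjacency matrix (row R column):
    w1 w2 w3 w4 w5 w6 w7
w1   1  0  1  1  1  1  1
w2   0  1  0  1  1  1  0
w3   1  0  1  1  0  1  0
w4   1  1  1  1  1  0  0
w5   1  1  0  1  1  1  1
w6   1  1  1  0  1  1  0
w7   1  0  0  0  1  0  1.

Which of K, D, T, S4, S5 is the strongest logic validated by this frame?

Serial (axiom D): yes — every world has a successor (e.g. w1 R w1).
Reflexive (axiom T): yes — every world is R-related to itself.
Transitive (axiom 4): no — w1 R w4 and w4 R w2, but not w1 R w2.
Euclidean (axiom 5): no — w1 R w3 and w1 R w5, but not w3 R w5.
So F validates K, D, T; S4 would additionally require R to be transitive. The strongest is T.

T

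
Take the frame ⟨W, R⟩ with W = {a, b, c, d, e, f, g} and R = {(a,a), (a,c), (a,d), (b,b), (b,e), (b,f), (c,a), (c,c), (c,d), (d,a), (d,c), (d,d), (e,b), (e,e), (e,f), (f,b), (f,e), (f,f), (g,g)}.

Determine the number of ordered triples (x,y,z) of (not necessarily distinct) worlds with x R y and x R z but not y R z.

R is Euclidean; there are no such tuples.

0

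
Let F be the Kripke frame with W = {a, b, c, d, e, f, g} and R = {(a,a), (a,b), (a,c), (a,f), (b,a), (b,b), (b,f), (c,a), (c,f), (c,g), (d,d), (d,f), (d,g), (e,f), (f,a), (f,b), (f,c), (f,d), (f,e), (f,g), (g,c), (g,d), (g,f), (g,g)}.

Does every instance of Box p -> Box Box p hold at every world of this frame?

Axiom 4 corresponds to the accessibility relation being transitive.
Transitive: no — a R c and c R g, but not a R g.

No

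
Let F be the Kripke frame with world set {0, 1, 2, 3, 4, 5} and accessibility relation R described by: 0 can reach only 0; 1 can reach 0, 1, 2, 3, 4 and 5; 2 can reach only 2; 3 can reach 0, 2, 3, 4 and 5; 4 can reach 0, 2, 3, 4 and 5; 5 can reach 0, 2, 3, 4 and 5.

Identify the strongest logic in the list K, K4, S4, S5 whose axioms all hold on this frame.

S4

Transitive (axiom 4): yes — every two-step R-path is closed by a direct edge.
Reflexive (axiom T): yes — every world is R-related to itself.
Euclidean (axiom 5): no — 1 R 0 and 1 R 2, but not 0 R 2.
So F validates K, K4, S4; S5 would additionally require R to be Euclidean. The strongest is S4.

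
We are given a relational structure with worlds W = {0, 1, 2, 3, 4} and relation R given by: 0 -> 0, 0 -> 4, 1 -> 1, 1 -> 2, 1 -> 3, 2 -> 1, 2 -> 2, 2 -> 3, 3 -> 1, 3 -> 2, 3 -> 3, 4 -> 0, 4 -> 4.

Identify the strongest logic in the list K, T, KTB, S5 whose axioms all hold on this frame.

S5

Reflexive (axiom T): yes — every world is R-related to itself.
Symmetric (axiom B): yes — every pair in R has its reverse in R.
Euclidean (axiom 5): yes — any two successors of a common world are R-related.
So F validates K, T, KTB, S5. The strongest is S5.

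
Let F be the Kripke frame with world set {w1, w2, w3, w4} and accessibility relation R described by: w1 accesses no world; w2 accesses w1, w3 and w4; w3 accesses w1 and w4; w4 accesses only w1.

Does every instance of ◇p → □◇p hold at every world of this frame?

No

By correspondence theory, 5 is valid on a frame iff R is Euclidean.
Euclidean: no — w2 R w1 and w2 R w3, but not w1 R w3.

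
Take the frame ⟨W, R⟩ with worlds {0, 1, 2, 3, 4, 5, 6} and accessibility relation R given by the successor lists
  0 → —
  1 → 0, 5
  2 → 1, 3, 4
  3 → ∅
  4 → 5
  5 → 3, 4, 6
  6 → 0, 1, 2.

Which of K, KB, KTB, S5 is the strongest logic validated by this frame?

Symmetric (axiom B): no — 1 R 0 but not 0 R 1.
Reflexive (axiom T): no — 0 is not related to itself.
Euclidean (axiom 5): no — 1 R 0 and 1 R 5, but not 0 R 5.
So F validates K; KB would additionally require R to be symmetric. The strongest is K.

K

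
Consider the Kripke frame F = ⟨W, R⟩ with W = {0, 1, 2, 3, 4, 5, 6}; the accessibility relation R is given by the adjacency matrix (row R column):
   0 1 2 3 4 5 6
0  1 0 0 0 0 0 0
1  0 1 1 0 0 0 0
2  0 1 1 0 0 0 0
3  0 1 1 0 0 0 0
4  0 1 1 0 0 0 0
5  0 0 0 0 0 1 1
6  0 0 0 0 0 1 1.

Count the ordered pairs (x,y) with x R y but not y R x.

Enumerating: (3,1), (3,2), (4,1), (4,2).

4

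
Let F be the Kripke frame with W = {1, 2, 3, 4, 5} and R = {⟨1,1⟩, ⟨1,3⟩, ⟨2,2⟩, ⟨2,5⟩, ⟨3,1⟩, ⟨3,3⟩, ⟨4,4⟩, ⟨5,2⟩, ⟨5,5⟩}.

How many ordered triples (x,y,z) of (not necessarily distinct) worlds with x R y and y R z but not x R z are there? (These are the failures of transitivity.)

R is transitive; there are no such tuples.

0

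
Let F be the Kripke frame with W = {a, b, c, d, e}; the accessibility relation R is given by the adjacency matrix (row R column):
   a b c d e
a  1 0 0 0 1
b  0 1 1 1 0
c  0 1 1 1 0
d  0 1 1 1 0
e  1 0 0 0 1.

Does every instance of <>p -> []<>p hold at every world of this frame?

Axiom 5 corresponds to the accessibility relation being Euclidean.
Euclidean: yes — any two successors of a common world are R-related.

Yes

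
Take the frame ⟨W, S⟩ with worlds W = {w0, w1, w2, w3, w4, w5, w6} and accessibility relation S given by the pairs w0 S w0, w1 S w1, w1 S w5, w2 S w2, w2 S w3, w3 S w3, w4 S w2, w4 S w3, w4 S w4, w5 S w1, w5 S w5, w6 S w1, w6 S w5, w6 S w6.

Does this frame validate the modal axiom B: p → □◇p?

No

The schema B characterises exactly the symmetric frames.
Symmetric: no — w2 S w3 but not w3 S w2.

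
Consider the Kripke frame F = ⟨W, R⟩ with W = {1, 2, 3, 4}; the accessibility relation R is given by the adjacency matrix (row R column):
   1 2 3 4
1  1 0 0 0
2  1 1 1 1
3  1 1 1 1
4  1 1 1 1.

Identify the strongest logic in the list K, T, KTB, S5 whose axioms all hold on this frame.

T

Reflexive (axiom T): yes — every world is R-related to itself.
Symmetric (axiom B): no — 2 R 1 but not 1 R 2.
Euclidean (axiom 5): no — 2 R 1 and 2 R 3, but not 1 R 3.
So F validates K, T; KTB would additionally require R to be symmetric. The strongest is T.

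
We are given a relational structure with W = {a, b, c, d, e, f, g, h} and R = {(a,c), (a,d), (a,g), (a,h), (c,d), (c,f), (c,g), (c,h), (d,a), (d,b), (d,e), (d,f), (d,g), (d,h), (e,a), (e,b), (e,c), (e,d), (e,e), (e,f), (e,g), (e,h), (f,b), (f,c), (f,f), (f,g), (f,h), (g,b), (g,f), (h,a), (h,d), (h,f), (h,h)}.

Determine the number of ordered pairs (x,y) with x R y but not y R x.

Enumerating: (a,c), (a,g), (c,d), (c,g), (c,h), (d,b), (d,f), (d,g), (e,a), (e,b), (e,c), (e,f), (e,g), (e,h), (f,b), (g,b).

16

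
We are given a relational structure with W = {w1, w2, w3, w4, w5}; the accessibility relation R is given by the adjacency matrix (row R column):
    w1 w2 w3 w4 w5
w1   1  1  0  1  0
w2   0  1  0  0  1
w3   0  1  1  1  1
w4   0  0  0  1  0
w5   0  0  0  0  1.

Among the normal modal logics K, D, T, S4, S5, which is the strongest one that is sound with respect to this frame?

Serial (axiom D): yes — every world has a successor (e.g. w1 R w1).
Reflexive (axiom T): yes — every world is R-related to itself.
Transitive (axiom 4): no — w1 R w2 and w2 R w5, but not w1 R w5.
Euclidean (axiom 5): no — w1 R w2 and w1 R w4, but not w2 R w4.
So F validates K, D, T; S4 would additionally require R to be transitive. The strongest is T.

T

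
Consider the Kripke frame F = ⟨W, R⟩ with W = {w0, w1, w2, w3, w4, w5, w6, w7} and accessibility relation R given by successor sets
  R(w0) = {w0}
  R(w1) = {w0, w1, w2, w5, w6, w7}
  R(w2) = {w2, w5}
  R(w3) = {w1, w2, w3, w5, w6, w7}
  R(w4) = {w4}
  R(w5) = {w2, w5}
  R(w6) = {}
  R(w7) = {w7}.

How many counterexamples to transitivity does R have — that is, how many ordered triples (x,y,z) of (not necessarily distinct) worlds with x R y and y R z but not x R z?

Enumerating: (w3,w1,w0).

1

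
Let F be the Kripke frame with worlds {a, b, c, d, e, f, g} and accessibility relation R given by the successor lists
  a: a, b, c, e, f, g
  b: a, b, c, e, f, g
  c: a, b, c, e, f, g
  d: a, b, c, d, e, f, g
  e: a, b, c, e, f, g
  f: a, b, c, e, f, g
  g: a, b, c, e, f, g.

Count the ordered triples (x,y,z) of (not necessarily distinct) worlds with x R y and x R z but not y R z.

Enumerating: (d,a,d), (d,b,d), (d,c,d), (d,e,d), (d,f,d), (d,g,d).

6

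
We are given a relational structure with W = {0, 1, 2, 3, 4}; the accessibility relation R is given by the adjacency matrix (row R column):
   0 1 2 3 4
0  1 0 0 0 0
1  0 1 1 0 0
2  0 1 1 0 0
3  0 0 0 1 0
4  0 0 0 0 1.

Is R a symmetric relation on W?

Yes

Symmetric: yes — every pair in R has its reverse in R.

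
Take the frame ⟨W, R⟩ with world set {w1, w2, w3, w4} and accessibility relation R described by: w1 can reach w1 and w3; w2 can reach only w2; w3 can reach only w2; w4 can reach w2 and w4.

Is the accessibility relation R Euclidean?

Euclidean: no — w1 R w3 and w1 R w1, but not w3 R w1.

No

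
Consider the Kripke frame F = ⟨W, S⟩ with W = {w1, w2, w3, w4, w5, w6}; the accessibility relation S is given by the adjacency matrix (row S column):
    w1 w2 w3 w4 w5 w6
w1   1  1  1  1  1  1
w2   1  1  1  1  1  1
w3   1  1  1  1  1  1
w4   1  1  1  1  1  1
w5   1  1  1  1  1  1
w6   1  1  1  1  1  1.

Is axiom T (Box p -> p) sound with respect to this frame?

By correspondence theory, T is valid on a frame iff S is reflexive.
Reflexive: yes — every world is S-related to itself.

Yes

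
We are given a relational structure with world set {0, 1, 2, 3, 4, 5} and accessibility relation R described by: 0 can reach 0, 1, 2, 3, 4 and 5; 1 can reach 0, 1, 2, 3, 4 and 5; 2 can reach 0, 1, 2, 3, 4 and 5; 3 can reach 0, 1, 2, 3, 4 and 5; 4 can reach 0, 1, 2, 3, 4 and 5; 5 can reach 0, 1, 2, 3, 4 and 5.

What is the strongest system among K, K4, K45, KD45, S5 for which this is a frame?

Transitive (axiom 4): yes — every two-step R-path is closed by a direct edge.
Euclidean (axiom 5): yes — any two successors of a common world are R-related.
Serial (axiom D): yes — every world has a successor (e.g. 0 R 0).
Reflexive (axiom T): yes — every world is R-related to itself.
So F validates K, K4, K45, KD45, S5. The strongest is S5.

S5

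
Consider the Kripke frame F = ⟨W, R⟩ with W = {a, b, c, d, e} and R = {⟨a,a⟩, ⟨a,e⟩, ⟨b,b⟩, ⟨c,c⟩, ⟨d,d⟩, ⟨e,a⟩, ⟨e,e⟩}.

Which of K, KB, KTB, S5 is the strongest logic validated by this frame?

S5

Symmetric (axiom B): yes — every pair in R has its reverse in R.
Reflexive (axiom T): yes — every world is R-related to itself.
Euclidean (axiom 5): yes — any two successors of a common world are R-related.
So F validates K, KB, KTB, S5. The strongest is S5.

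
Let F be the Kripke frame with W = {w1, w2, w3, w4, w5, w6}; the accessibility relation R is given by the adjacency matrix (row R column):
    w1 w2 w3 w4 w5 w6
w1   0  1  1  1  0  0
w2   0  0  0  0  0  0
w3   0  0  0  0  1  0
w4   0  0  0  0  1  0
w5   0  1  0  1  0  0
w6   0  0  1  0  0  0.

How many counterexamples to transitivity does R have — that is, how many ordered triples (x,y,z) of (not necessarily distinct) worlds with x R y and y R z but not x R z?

8

Enumerating: (w1,w3,w5), (w1,w4,w5), (w3,w5,w2), (w3,w5,w4), (w4,w5,w2), (w4,w5,w4), (w5,w4,w5), (w6,w3,w5).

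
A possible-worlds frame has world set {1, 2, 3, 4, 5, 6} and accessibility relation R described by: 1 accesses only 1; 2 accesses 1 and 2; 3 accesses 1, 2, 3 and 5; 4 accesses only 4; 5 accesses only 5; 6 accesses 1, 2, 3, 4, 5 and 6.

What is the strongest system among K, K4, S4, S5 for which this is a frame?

Transitive (axiom 4): yes — every two-step R-path is closed by a direct edge.
Reflexive (axiom T): yes — every world is R-related to itself.
Euclidean (axiom 5): no — 3 R 1 and 3 R 2, but not 1 R 2.
So F validates K, K4, S4; S5 would additionally require R to be Euclidean. The strongest is S4.

S4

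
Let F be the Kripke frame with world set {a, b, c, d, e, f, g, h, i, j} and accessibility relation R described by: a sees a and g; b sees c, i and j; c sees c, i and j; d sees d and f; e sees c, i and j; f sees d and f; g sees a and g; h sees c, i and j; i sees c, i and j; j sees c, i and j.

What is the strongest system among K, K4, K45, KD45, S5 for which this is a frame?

KD45

Transitive (axiom 4): yes — every two-step R-path is closed by a direct edge.
Euclidean (axiom 5): yes — any two successors of a common world are R-related.
Serial (axiom D): yes — every world has a successor (e.g. a R a).
Reflexive (axiom T): no — b is not related to itself.
So F validates K, K4, K45, KD45; S5 would additionally require R to be reflexive. The strongest is KD45.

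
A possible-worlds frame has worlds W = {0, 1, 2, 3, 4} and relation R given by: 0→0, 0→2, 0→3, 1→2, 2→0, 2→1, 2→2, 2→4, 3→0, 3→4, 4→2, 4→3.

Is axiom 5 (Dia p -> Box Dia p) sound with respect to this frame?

No

The schema 5 characterises exactly the Euclidean frames.
Euclidean: no — 0 R 2 and 0 R 3, but not 2 R 3.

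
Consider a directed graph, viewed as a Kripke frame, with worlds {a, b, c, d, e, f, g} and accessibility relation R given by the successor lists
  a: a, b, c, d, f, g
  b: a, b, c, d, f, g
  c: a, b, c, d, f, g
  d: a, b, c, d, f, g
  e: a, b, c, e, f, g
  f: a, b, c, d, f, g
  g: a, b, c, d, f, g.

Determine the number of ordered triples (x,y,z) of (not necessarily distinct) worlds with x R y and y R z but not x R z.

5

Enumerating: (e,a,d), (e,b,d), (e,c,d), (e,f,d), (e,g,d).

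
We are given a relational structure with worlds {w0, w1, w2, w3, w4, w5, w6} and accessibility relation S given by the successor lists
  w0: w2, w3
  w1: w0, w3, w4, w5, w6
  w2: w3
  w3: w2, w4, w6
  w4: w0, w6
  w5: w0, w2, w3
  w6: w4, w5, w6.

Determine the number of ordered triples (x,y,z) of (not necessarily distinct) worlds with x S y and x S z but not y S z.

Enumerating: (w0,w2,w2), (w0,w3,w3), (w1,w0,w0), (w1,w0,w4), (w1,w0,w5), (w1,w0,w6), (w1,w3,w0), (w1,w3,w3), (w1,w3,w5), (w1,w4,w3), (w1,w4,w4), (w1,w4,w5), … and 25 more.
Total: 37.

37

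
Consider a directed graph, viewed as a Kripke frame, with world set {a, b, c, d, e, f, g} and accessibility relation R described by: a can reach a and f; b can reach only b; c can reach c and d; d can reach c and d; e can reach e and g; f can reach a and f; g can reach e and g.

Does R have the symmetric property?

Symmetric: yes — every pair in R has its reverse in R.

Yes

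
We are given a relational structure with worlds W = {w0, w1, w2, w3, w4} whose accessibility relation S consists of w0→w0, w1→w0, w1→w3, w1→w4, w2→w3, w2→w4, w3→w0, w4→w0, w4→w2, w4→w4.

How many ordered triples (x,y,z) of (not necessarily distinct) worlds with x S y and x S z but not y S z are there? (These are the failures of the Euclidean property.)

12

Enumerating: (w1,w0,w3), (w1,w0,w4), (w1,w3,w3), (w1,w3,w4), (w1,w4,w3), (w2,w3,w3), (w2,w3,w4), (w2,w4,w3), (w4,w0,w2), (w4,w0,w4), (w4,w2,w0), (w4,w2,w2).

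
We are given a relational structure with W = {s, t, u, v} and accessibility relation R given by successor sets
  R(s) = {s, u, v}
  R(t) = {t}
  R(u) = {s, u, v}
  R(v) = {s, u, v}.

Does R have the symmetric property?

Symmetric: yes — every pair in R has its reverse in R.

Yes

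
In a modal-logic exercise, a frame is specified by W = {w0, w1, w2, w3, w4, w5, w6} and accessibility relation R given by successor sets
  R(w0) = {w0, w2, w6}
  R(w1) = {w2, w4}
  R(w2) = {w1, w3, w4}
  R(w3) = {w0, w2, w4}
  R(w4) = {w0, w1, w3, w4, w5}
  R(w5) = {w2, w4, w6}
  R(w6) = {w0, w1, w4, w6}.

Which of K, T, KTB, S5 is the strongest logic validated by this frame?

Reflexive (axiom T): no — w1 is not related to itself.
Symmetric (axiom B): no — w0 R w2 but not w2 R w0.
Euclidean (axiom 5): no — w0 R w2 and w0 R w6, but not w2 R w6.
So F validates K; T would additionally require R to be reflexive. The strongest is K.

K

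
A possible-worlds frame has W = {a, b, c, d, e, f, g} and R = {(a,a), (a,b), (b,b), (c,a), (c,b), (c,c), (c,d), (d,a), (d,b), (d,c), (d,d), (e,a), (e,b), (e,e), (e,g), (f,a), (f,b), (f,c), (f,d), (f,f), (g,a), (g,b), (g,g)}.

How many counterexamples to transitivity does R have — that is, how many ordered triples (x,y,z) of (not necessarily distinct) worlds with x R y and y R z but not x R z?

0

R is transitive; there are no such tuples.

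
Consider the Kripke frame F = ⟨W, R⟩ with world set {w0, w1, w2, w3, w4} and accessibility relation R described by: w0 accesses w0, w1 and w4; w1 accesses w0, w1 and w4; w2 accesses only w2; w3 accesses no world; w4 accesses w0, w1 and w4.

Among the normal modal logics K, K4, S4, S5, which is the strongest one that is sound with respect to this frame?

Transitive (axiom 4): yes — every two-step R-path is closed by a direct edge.
Reflexive (axiom T): no — w3 is not related to itself.
Euclidean (axiom 5): yes — any two successors of a common world are R-related.
So F validates K, K4; S4 would additionally require R to be reflexive. The strongest is K4.

K4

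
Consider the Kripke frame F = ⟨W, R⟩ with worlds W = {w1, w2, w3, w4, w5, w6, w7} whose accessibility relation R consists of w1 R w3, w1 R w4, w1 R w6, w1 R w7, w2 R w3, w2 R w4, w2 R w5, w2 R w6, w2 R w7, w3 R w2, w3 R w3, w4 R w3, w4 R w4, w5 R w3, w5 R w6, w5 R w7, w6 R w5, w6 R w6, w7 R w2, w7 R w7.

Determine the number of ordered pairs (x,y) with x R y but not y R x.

10

Enumerating: (w1,w3), (w1,w4), (w1,w6), (w1,w7), (w2,w4), (w2,w5), (w2,w6), (w4,w3), (w5,w3), (w5,w7).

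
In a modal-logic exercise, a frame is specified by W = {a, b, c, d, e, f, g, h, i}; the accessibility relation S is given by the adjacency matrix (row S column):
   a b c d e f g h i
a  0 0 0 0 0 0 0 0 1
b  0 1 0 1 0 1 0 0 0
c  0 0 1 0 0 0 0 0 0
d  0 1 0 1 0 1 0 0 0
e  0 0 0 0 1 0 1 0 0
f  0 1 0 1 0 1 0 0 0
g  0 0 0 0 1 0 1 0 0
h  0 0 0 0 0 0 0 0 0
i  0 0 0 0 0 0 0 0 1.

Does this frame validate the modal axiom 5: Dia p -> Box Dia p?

Yes

By correspondence theory, 5 is valid on a frame iff S is Euclidean.
Euclidean: yes — any two successors of a common world are S-related.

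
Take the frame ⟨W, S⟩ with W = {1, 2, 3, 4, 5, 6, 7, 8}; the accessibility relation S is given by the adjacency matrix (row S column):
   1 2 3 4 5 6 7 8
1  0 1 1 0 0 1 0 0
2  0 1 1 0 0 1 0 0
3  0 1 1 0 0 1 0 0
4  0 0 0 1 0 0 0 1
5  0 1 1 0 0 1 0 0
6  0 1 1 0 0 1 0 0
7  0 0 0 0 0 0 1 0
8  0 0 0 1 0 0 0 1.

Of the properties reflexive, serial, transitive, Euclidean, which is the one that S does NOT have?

Reflexive: no — 1 is not related to itself.
Serial: yes — every world has a successor (e.g. 1 S 2).
Transitive: yes — every two-step S-path is closed by a direct edge.
Euclidean: yes — any two successors of a common world are S-related.
Only reflexive fails.

reflexive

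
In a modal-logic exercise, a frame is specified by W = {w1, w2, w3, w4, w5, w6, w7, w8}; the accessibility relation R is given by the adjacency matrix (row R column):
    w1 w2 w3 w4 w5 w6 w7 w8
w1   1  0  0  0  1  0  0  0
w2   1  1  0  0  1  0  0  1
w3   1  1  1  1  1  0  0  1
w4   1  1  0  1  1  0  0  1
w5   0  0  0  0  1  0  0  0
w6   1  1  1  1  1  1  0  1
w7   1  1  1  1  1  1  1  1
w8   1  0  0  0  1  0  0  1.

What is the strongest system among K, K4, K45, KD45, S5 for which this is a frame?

Transitive (axiom 4): yes — every two-step R-path is closed by a direct edge.
Euclidean (axiom 5): no — w2 R w1 and w2 R w8, but not w1 R w8.
Serial (axiom D): yes — every world has a successor (e.g. w1 R w1).
Reflexive (axiom T): yes — every world is R-related to itself.
So F validates K, K4; K45 would additionally require R to be Euclidean. The strongest is K4.

K4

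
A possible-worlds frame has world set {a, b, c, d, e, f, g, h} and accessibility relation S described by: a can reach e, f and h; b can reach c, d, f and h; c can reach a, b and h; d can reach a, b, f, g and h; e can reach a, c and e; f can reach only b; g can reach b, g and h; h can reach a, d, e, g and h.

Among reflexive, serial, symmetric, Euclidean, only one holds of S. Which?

Reflexive: no — a is not related to itself.
Serial: yes — every world has a successor (e.g. a S e).
Symmetric: no — a S f but not f S a.
Euclidean: no — a S e and a S f, but not e S f.
Only serial holds.

serial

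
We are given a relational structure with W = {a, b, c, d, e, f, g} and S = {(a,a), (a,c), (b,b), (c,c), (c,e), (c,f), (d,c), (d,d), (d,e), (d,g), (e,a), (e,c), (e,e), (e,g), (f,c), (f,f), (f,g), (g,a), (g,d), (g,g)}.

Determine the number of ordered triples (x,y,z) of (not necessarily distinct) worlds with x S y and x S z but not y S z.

Enumerating: (a,c,a), (c,e,f), (c,f,e), (d,c,d), (d,c,g), (d,e,d), (d,g,c), (d,g,e), (e,a,e), (e,a,g), (e,c,a), (e,c,g), … and 8 more.
Total: 20.

20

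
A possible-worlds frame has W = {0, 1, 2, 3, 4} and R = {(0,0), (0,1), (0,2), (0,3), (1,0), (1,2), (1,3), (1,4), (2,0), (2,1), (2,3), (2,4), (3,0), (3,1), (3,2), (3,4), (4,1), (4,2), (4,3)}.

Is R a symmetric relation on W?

Yes

Symmetric: yes — every pair in R has its reverse in R.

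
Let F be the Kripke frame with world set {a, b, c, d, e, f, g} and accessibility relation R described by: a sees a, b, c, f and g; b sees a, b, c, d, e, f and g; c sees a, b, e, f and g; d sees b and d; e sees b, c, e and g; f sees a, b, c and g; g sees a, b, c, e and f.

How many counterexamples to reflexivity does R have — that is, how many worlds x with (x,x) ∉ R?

Enumerating: c, f, g.

3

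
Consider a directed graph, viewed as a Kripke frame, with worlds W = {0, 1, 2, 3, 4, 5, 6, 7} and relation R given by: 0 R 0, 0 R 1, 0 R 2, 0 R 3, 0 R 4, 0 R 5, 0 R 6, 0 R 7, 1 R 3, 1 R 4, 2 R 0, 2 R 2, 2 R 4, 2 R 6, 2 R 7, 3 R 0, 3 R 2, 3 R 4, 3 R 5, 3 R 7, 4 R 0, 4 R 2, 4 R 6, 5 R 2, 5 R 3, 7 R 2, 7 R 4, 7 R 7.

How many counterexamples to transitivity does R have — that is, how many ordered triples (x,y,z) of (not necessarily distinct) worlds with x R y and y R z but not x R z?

35

Enumerating: (1,3,0), (1,3,2), (1,3,5), (1,3,7), (1,4,0), (1,4,2), (1,4,6), (2,0,1), (2,0,3), (2,0,5), (3,0,1), (3,0,3), … and 23 more.
Total: 35.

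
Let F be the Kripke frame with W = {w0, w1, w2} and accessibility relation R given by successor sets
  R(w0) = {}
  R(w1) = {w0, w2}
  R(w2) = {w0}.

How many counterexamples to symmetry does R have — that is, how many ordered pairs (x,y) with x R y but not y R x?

3

Enumerating: (w1,w0), (w1,w2), (w2,w0).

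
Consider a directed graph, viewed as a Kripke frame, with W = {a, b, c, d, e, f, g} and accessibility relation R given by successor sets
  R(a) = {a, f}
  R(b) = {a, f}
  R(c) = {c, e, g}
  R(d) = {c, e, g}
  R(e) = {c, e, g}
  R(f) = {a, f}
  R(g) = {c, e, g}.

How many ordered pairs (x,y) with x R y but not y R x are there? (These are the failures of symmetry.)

5

Enumerating: (b,a), (b,f), (d,c), (d,e), (d,g).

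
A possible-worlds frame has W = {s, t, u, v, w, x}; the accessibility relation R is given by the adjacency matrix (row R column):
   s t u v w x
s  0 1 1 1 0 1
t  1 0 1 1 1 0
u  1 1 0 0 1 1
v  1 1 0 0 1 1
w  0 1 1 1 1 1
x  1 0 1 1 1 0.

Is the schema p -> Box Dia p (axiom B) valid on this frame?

Yes

Axiom B corresponds to the accessibility relation being symmetric.
Symmetric: yes — every pair in R has its reverse in R.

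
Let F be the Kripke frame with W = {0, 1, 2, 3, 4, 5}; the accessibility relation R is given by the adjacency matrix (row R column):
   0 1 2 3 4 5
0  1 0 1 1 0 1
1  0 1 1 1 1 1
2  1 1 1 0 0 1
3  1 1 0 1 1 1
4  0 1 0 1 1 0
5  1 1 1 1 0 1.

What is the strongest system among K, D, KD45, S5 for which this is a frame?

D

Serial (axiom D): yes — every world has a successor (e.g. 0 R 0).
Euclidean (axiom 5): no — 0 R 2 and 0 R 3, but not 2 R 3.
Transitive (axiom 4): no — 0 R 2 and 2 R 1, but not 0 R 1.
Reflexive (axiom T): yes — every world is R-related to itself.
So F validates K, D; KD45 would additionally require R to be Euclidean and transitive. The strongest is D.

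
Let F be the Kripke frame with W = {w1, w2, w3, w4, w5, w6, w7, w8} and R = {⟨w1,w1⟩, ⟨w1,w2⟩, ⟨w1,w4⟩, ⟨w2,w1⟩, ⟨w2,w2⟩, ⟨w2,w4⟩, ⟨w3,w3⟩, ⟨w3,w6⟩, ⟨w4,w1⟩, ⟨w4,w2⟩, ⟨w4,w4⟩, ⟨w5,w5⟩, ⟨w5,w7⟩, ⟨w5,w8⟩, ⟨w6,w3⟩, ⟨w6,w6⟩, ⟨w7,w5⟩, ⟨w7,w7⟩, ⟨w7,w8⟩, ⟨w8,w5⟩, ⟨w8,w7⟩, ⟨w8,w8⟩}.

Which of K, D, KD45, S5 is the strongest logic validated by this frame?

Serial (axiom D): yes — every world has a successor (e.g. w1 R w1).
Euclidean (axiom 5): yes — any two successors of a common world are R-related.
Transitive (axiom 4): yes — every two-step R-path is closed by a direct edge.
Reflexive (axiom T): yes — every world is R-related to itself.
So F validates K, D, KD45, S5. The strongest is S5.

S5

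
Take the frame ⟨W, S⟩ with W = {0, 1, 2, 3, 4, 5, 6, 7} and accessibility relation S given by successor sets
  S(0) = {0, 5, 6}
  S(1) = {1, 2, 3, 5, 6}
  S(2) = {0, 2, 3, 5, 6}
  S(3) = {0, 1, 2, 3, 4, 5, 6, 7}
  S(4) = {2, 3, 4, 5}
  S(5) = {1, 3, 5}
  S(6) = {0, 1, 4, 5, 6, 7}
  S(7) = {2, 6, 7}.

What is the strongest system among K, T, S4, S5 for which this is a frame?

T

Reflexive (axiom T): yes — every world is S-related to itself.
Transitive (axiom 4): no — 0 S 5 and 5 S 1, but not 0 S 1.
Euclidean (axiom 5): no — 0 S 5 and 0 S 6, but not 5 S 6.
So F validates K, T; S4 would additionally require S to be transitive. The strongest is T.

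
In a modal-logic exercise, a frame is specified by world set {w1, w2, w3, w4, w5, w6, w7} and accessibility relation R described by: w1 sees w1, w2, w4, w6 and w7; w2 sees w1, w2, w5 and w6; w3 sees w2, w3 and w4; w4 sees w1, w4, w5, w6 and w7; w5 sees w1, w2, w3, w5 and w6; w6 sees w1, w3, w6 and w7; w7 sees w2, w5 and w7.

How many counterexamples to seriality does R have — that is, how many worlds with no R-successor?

0

R is serial; there are no such worlds.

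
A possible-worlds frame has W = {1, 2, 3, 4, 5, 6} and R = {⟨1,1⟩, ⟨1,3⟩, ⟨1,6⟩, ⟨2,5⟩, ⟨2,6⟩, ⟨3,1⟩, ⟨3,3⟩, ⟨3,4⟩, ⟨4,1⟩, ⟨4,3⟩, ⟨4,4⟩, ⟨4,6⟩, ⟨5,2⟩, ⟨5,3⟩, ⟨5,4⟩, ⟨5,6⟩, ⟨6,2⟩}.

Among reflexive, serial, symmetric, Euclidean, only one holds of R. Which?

serial

Reflexive: no — 2 is not related to itself.
Serial: yes — every world has a successor (e.g. 1 R 1).
Symmetric: no — 1 R 6 but not 6 R 1.
Euclidean: no — 1 R 3 and 1 R 6, but not 3 R 6.
Only serial holds.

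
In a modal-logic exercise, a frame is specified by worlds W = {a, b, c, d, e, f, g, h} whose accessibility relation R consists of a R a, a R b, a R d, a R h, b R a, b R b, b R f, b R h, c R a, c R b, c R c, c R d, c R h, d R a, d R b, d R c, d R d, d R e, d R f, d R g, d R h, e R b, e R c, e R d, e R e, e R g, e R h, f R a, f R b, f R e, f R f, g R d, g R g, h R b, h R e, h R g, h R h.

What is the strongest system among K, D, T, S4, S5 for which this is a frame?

T

Serial (axiom D): yes — every world has a successor (e.g. a R a).
Reflexive (axiom T): yes — every world is R-related to itself.
Transitive (axiom 4): no — a R b and b R f, but not a R f.
Euclidean (axiom 5): no — a R b and a R d, but not b R d.
So F validates K, D, T; S4 would additionally require R to be transitive. The strongest is T.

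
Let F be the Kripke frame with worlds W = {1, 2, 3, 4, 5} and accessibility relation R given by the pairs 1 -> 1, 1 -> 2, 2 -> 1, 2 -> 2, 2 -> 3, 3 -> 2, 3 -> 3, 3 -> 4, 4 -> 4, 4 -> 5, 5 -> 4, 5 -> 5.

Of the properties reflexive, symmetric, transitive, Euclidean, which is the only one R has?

reflexive

Reflexive: yes — every world is R-related to itself.
Symmetric: no — 3 R 4 but not 4 R 3.
Transitive: no — 1 R 2 and 2 R 3, but not 1 R 3.
Euclidean: no — 2 R 1 and 2 R 3, but not 1 R 3.
Only reflexive holds.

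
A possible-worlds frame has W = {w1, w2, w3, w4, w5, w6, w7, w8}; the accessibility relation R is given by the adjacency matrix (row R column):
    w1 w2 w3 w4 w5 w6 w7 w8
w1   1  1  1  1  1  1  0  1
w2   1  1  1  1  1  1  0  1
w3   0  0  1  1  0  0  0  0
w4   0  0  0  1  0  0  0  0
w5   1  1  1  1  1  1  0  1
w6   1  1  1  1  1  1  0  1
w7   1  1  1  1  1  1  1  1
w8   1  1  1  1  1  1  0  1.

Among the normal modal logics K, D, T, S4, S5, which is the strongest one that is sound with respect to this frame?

Serial (axiom D): yes — every world has a successor (e.g. w1 R w1).
Reflexive (axiom T): yes — every world is R-related to itself.
Transitive (axiom 4): yes — every two-step R-path is closed by a direct edge.
Euclidean (axiom 5): no — w1 R w3 and w1 R w2, but not w3 R w2.
So F validates K, D, T, S4; S5 would additionally require R to be Euclidean. The strongest is S4.

S4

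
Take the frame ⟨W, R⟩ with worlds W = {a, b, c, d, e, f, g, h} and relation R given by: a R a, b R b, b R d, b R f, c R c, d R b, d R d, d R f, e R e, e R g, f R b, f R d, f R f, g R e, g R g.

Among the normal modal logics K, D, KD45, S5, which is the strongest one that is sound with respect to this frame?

K

Serial (axiom D): no — h has no R-successor.
Euclidean (axiom 5): yes — any two successors of a common world are R-related.
Transitive (axiom 4): yes — every two-step R-path is closed by a direct edge.
Reflexive (axiom T): no — h is not related to itself.
So F validates K; D would additionally require R to be serial. The strongest is K.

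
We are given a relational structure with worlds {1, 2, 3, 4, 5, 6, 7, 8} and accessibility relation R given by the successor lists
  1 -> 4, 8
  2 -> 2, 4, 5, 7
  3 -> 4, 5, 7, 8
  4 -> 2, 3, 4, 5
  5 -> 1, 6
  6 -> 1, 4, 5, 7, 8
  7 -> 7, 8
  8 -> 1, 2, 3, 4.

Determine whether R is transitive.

Transitive: no — 1 R 4 and 4 R 2, but not 1 R 2.

No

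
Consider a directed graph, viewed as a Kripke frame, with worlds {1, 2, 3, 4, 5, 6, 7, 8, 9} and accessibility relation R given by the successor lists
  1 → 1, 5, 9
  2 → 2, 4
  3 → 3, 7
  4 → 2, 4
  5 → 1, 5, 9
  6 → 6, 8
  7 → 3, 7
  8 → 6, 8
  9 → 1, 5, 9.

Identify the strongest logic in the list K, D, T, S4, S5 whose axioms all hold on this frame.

Serial (axiom D): yes — every world has a successor (e.g. 1 R 1).
Reflexive (axiom T): yes — every world is R-related to itself.
Transitive (axiom 4): yes — every two-step R-path is closed by a direct edge.
Euclidean (axiom 5): yes — any two successors of a common world are R-related.
So F validates K, D, T, S4, S5. The strongest is S5.

S5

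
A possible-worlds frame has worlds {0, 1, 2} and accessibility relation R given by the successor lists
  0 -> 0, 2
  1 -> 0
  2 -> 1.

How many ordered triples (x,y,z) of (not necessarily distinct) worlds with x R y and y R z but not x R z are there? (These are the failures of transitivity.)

Enumerating: (0,2,1), (1,0,2), (2,1,0).

3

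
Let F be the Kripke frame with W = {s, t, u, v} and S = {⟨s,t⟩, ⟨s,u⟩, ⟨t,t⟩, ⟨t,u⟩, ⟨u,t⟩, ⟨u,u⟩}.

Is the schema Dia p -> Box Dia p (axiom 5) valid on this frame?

Yes

By correspondence theory, 5 is valid on a frame iff S is Euclidean.
Euclidean: yes — any two successors of a common world are S-related.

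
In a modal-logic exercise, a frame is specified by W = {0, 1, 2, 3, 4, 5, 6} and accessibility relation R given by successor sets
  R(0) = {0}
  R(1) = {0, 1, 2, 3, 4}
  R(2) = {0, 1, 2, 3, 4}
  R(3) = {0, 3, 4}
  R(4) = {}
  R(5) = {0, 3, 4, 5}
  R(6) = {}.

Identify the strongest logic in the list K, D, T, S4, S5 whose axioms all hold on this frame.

Serial (axiom D): no — 4 has no R-successor.
Reflexive (axiom T): no — 4 is not related to itself.
Transitive (axiom 4): yes — every two-step R-path is closed by a direct edge.
Euclidean (axiom 5): no — 1 R 0 and 1 R 2, but not 0 R 2.
So F validates K; D would additionally require R to be serial. The strongest is K.

K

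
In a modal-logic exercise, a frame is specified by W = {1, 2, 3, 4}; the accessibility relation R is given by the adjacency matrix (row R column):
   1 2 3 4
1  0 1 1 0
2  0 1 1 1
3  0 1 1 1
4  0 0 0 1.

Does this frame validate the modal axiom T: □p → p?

By correspondence theory, T is valid on a frame iff R is reflexive.
Reflexive: no — 1 is not related to itself.

No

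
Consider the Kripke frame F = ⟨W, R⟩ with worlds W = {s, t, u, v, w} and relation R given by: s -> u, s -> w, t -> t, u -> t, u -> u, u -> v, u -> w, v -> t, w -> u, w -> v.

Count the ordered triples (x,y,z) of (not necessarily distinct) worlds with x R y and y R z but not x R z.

6

Enumerating: (s,u,t), (s,u,v), (s,w,v), (w,u,t), (w,u,w), (w,v,t).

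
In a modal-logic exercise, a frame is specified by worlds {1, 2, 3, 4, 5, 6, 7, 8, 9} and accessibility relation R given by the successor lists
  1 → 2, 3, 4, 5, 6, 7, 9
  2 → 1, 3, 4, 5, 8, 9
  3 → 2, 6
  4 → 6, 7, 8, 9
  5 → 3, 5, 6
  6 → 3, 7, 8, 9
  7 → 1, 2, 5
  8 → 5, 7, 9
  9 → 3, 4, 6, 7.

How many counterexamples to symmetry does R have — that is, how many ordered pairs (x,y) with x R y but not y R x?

Enumerating: (1,3), (1,4), (1,5), (1,6), (1,9), (2,4), (2,5), (2,8), (2,9), (4,6), (4,7), (4,8), … and 11 more.
Total: 23.

23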